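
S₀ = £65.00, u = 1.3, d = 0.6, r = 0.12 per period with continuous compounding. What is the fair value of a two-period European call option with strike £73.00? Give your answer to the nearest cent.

£16.46

Risk-neutral probability p = (e^0.12 − 0.6)/(1.3 − 0.6) = 0.5275/0.7000 = 0.7536
Terminal stock prices: S_uu = 109.9, S_ud = 50.7, S_dd = 23.4
Terminal payoffs (S − K): max(36.85, 0) = 36.85, max(-22.3, 0) = 0, max(-49.6, 0) = 0
Node u (S = 84.5): V_u = e^(−0.12)·[0.7536·36.8500 + 0.2464·0.0000] = 24.6288
Node d (S = 39): V_d = e^(−0.12)·[0.7536·0.0000 + 0.2464·0.0000] = 0.0000
Node 0 (S = 65): V_0 = e^(−0.12)·[0.7536·24.6288 + 0.2464·0.0000] = 16.4608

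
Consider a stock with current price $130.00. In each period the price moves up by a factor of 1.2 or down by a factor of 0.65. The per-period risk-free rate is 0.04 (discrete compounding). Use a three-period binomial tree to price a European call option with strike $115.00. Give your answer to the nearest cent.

$37.36

Risk-neutral probability p = (1 + 0.04 − 0.65)/(1.2 − 0.65) = 0.3900/0.5500 = 0.7091
Terminal stock prices: S_uuu = 224.6, S_uud = 121.7, S_udd = 65.91, S_ddd = 35.7
Terminal payoffs (S − K): max(109.6, 0) = 109.6, max(6.68, 0) = 6.68, max(-49.09, 0) = 0, max(-79.3, 0) = 0
Node uu (S = 187.2): V_uu = 1/1.04·[0.7091·109.6400 + 0.2909·6.6800] = 76.6231
Node ud (S = 101.4): V_ud = 1/1.04·[0.7091·6.6800 + 0.2909·0.0000] = 4.5545
Node dd (S = 54.93): V_dd = 1/1.04·[0.7091·0.0000 + 0.2909·0.0000] = 0.0000
Node u (S = 156): V_u = 1/1.04·[0.7091·76.6231 + 0.2909·4.5545] = 53.5170
Node d (S = 84.5): V_d = 1/1.04·[0.7091·4.5545 + 0.2909·0.0000] = 3.1054
Node 0 (S = 130): V_0 = 1/1.04·[0.7091·53.5170 + 0.2909·3.1054] = 37.3575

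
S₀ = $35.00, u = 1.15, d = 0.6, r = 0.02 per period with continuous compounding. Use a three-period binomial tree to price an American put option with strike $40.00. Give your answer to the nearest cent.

$8.73

Risk-neutral probability p = (e^0.02 − 0.6)/(1.15 − 0.6) = 0.4202/0.5500 = 0.7640
Terminal stock prices: S_uuu = 53.23, S_uud = 27.77, S_udd = 14.49, S_ddd = 7.56
Terminal payoffs (K − S): max(-13.23, 0) = 0, max(12.23, 0) = 12.23, max(25.51, 0) = 25.51, max(32.44, 0) = 32.44
Node uu (S = 46.29): continuation = e^(−0.02)·[0.7640·0.0000 + 0.2360·12.2275] = 2.8285; exercise value = 0.0000 ≤ continuation, so V_uu = 2.8285
Node ud (S = 24.15): continuation = e^(−0.02)·[0.7640·12.2275 + 0.2360·25.5100] = 15.0579; exercise value = 15.8500 > continuation, so V_ud = 15.8500 (exercise)
Node dd (S = 12.6): continuation = e^(−0.02)·[0.7640·25.5100 + 0.2360·32.4400] = 26.6079; exercise value = 27.4000 > continuation, so V_dd = 27.4000 (exercise)
Node u (S = 40.25): continuation = e^(−0.02)·[0.7640·2.8285 + 0.2360·15.8500] = 5.7847; exercise value = 0.0000 ≤ continuation, so V_u = 5.7847
Node d (S = 21): continuation = e^(−0.02)·[0.7640·15.8500 + 0.2360·27.4000] = 18.2079; exercise value = 19.0000 > continuation, so V_d = 19.0000 (exercise)
Node 0 (S = 35): continuation = e^(−0.02)·[0.7640·5.7847 + 0.2360·19.0000] = 8.7272; exercise value = 5.0000 ≤ continuation, so V_0 = 8.7272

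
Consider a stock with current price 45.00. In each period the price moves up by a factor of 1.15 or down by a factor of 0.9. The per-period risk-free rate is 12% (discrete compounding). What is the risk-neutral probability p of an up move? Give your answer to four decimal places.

Risk-neutral probability p = (1 + 0.12 − 0.9)/(1.15 − 0.9) = 0.2200/0.2500 = 0.8800

p = 0.8800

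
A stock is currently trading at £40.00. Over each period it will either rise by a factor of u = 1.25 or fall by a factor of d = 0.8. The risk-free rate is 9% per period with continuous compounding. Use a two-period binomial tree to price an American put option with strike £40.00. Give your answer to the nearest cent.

Risk-neutral probability p = (e^0.09 − 0.8)/(1.25 − 0.8) = 0.2942/0.4500 = 0.6537
Terminal stock prices: S_uu = 62.5, S_ud = 40, S_dd = 25.6
Terminal payoffs (K − S): max(-22.5, 0) = 0, max(0, 0) = 0, max(14.4, 0) = 14.4
Node u (S = 50): continuation = e^(−0.09)·[0.6537·0.0000 + 0.3463·0.0000] = 0.0000; exercise value = 0.0000 ≤ continuation, so V_u = 0.0000
Node d (S = 32): continuation = e^(−0.09)·[0.6537·0.0000 + 0.3463·14.4000] = 4.5572; exercise value = 8.0000 > continuation, so V_d = 8.0000 (exercise)
Node 0 (S = 40): continuation = e^(−0.09)·[0.6537·0.0000 + 0.3463·8.0000] = 2.5318; exercise value = 0.0000 ≤ continuation, so V_0 = 2.5318

£2.53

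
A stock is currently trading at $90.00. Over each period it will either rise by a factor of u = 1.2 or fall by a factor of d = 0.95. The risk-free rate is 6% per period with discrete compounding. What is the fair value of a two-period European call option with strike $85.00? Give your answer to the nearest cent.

Risk-neutral probability p = (1 + 0.06 − 0.95)/(1.2 − 0.95) = 0.1100/0.2500 = 0.4400
Terminal stock prices: S_uu = 129.6, S_ud = 102.6, S_dd = 81.22
Terminal payoffs (S − K): max(44.6, 0) = 44.6, max(17.6, 0) = 17.6, max(-3.775, 0) = 0
Node u (S = 108): V_u = 1/1.06·[0.4400·44.6000 + 0.5600·17.6000] = 27.8113
Node d (S = 85.5): V_d = 1/1.06·[0.4400·17.6000 + 0.5600·0.0000] = 7.3057
Node 0 (S = 90): V_0 = 1/1.06·[0.4400·27.8113 + 0.5600·7.3057] = 15.4039

$15.40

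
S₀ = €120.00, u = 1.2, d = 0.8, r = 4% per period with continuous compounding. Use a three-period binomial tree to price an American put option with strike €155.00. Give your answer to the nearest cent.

Risk-neutral probability p = (e^0.04 − 0.8)/(1.2 − 0.8) = 0.2408/0.4000 = 0.6020
Terminal stock prices: S_uuu = 207.4, S_uud = 138.2, S_udd = 92.16, S_ddd = 61.44
Terminal payoffs (K − S): max(-52.36, 0) = 0, max(16.76, 0) = 16.76, max(62.84, 0) = 62.84, max(93.56, 0) = 93.56
Node uu (S = 172.8): continuation = e^(−0.04)·[0.6020·0.0000 + 0.3980·16.7600] = 6.4085; exercise value = 0.0000 ≤ continuation, so V_uu = 6.4085
Node ud (S = 115.2): continuation = e^(−0.04)·[0.6020·16.7600 + 0.3980·62.8400] = 33.7224; exercise value = 39.8000 > continuation, so V_ud = 39.8000 (exercise)
Node dd (S = 76.8): continuation = e^(−0.04)·[0.6020·62.8400 + 0.3980·93.5600] = 72.1224; exercise value = 78.2000 > continuation, so V_dd = 78.2000 (exercise)
Node u (S = 144): continuation = e^(−0.04)·[0.6020·6.4085 + 0.3980·39.8000] = 18.9251; exercise value = 11.0000 ≤ continuation, so V_u = 18.9251
Node d (S = 96): continuation = e^(−0.04)·[0.6020·39.8000 + 0.3980·78.2000] = 52.9224; exercise value = 59.0000 > continuation, so V_d = 59.0000 (exercise)
Node 0 (S = 120): continuation = e^(−0.04)·[0.6020·18.9251 + 0.3980·59.0000] = 33.5064; exercise value = 35.0000 > continuation, so V_0 = 35.0000 (exercise)

€35.00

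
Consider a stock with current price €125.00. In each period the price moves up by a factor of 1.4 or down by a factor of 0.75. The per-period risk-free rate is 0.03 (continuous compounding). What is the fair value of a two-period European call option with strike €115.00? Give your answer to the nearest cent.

Risk-neutral probability p = (e^0.03 − 0.75)/(1.4 − 0.75) = 0.2805/0.6500 = 0.4315
Terminal stock prices: S_uu = 245, S_ud = 131.2, S_dd = 70.31
Terminal payoffs (S − K): max(130, 0) = 130, max(16.25, 0) = 16.25, max(-44.69, 0) = 0
Node u (S = 175): V_u = e^(−0.03)·[0.4315·130.0000 + 0.5685·16.2500] = 63.3988
Node d (S = 93.75): V_d = e^(−0.03)·[0.4315·16.2500 + 0.5685·0.0000] = 6.8041
Node 0 (S = 125): V_0 = e^(−0.03)·[0.4315·63.3988 + 0.5685·6.8041] = 30.3002

€30.30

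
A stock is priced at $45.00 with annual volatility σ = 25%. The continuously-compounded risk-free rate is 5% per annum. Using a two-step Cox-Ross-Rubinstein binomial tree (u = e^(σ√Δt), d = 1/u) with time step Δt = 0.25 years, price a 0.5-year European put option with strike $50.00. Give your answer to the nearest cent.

CRR parameters: u = e^(σ√Δt) = e^(0.25·√0.25) = 1.1331, d = 1/u = 0.8825
Per-period rate: rΔt = 0.05·0.25 = 0.0125, so R = e^0.0125 = 1.0126
Risk-neutral probability p = (e^0.0125 − 0.8825)/(1.1331 − 0.8825) = 0.1301/0.2507 = 0.5190
Terminal stock prices: S_uu = 57.78, S_ud = 45, S_dd = 35.05
Terminal payoffs (K − S): max(-7.781, 0) = 0, max(5, 0) = 5, max(14.95, 0) = 14.95
Node u (S = 50.99): V_u = e^(−0.0125)·[0.5190·0.0000 + 0.4810·5.0000] = 2.3753
Node d (S = 39.71): V_d = e^(−0.0125)·[0.5190·5.0000 + 0.4810·14.9540] = 9.6665
Node 0 (S = 45): V_0 = e^(−0.0125)·[0.5190·2.3753 + 0.4810·9.6665] = 5.8095

$5.81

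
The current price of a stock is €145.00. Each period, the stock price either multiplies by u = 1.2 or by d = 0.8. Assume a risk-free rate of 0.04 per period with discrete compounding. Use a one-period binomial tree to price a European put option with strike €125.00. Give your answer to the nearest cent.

€3.46

Risk-neutral probability p = (1 + 0.04 − 0.8)/(1.2 − 0.8) = 0.2400/0.4000 = 0.6000
Terminal stock prices: S_u = 174, S_d = 116
Terminal payoffs (K − S): max(-49, 0) = 0, max(9, 0) = 9
Node 0 (S = 145): V_0 = 1/1.04·[0.6000·0.0000 + 0.4000·9.0000] = 3.4615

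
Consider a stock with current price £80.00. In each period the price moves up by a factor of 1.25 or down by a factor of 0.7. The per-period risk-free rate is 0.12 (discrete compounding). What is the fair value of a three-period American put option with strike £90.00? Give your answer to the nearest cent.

£10.30

Risk-neutral probability p = (1 + 0.12 − 0.7)/(1.25 − 0.7) = 0.4200/0.5500 = 0.7636
Terminal stock prices: S_uuu = 156.2, S_uud = 87.5, S_udd = 49, S_ddd = 27.44
Terminal payoffs (K − S): max(-66.25, 0) = 0, max(2.5, 0) = 2.5, max(41, 0) = 41, max(62.56, 0) = 62.56
Node uu (S = 125): continuation = 1/1.12·[0.7636·0.0000 + 0.2364·2.5000] = 0.5276; exercise value = 0.0000 ≤ continuation, so V_uu = 0.5276
Node ud (S = 70): continuation = 1/1.12·[0.7636·2.5000 + 0.2364·41.0000] = 10.3571; exercise value = 20.0000 > continuation, so V_ud = 20.0000 (exercise)
Node dd (S = 39.2): continuation = 1/1.12·[0.7636·41.0000 + 0.2364·62.5600] = 41.1571; exercise value = 50.8000 > continuation, so V_dd = 50.8000 (exercise)
Node u (S = 100): continuation = 1/1.12·[0.7636·0.5276 + 0.2364·20.0000] = 4.5805; exercise value = 0.0000 ≤ continuation, so V_u = 4.5805
Node d (S = 56): continuation = 1/1.12·[0.7636·20.0000 + 0.2364·50.8000] = 24.3571; exercise value = 34.0000 > continuation, so V_d = 34.0000 (exercise)
Node 0 (S = 80): continuation = 1/1.12·[0.7636·4.5805 + 0.2364·34.0000] = 10.2984; exercise value = 10.0000 ≤ continuation, so V_0 = 10.2984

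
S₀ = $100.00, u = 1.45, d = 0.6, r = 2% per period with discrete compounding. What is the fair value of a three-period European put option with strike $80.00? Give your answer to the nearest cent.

Risk-neutral probability p = (1 + 0.02 − 0.6)/(1.45 − 0.6) = 0.4200/0.8500 = 0.4941
Terminal stock prices: S_uuu = 304.9, S_uud = 126.1, S_udd = 52.2, S_ddd = 21.6
Terminal payoffs (K − S): max(-224.9, 0) = 0, max(-46.15, 0) = 0, max(27.8, 0) = 27.8, max(58.4, 0) = 58.4
Node uu (S = 210.2): V_uu = 1/1.02·[0.4941·0.0000 + 0.5059·0.0000] = 0.0000
Node ud (S = 87): V_ud = 1/1.02·[0.4941·0.0000 + 0.5059·27.8000] = 13.7878
Node dd (S = 36): V_dd = 1/1.02·[0.4941·27.8000 + 0.5059·58.4000] = 42.4314
Node u (S = 145): V_u = 1/1.02·[0.4941·0.0000 + 0.5059·13.7878] = 6.8382
Node d (S = 60): V_d = 1/1.02·[0.4941·13.7878 + 0.5059·42.4314] = 27.7236
Node 0 (S = 100): V_0 = 1/1.02·[0.4941·6.8382 + 0.5059·27.7236] = 17.0625

$17.06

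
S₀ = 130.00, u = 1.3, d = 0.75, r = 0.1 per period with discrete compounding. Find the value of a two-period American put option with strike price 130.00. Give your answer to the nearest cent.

11.37

Risk-neutral probability p = (1 + 0.1 − 0.75)/(1.3 − 0.75) = 0.3500/0.5500 = 0.6364
Terminal stock prices: S_uu = 219.7, S_ud = 126.8, S_dd = 73.12
Terminal payoffs (K − S): max(-89.7, 0) = 0, max(3.25, 0) = 3.25, max(56.88, 0) = 56.88
Node u (S = 169): continuation = 1/1.1·[0.6364·0.0000 + 0.3636·3.2500] = 1.0744; exercise value = 0.0000 ≤ continuation, so V_u = 1.0744
Node d (S = 97.5): continuation = 1/1.1·[0.6364·3.2500 + 0.3636·56.8750] = 20.6818; exercise value = 32.5000 > continuation, so V_d = 32.5000 (exercise)
Node 0 (S = 130): continuation = 1/1.1·[0.6364·1.0744 + 0.3636·32.5000] = 11.3653; exercise value = 0.0000 ≤ continuation, so V_0 = 11.3653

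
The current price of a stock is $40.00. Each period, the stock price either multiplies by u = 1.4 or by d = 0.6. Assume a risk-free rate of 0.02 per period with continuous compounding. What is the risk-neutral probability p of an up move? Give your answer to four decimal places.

Risk-neutral probability p = (e^0.02 − 0.6)/(1.4 − 0.6) = 0.4202/0.8000 = 0.5253

p = 0.5253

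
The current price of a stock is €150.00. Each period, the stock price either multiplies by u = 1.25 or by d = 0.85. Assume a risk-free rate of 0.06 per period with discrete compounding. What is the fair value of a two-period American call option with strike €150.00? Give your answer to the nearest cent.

€24.86

Risk-neutral probability p = (1 + 0.06 − 0.85)/(1.25 − 0.85) = 0.2100/0.4000 = 0.5250
Terminal stock prices: S_uu = 234.4, S_ud = 159.4, S_dd = 108.4
Terminal payoffs (S − K): max(84.38, 0) = 84.38, max(9.375, 0) = 9.375, max(-41.63, 0) = 0
Node u (S = 187.5): continuation = 1/1.06·[0.5250·84.3750 + 0.4750·9.3750] = 45.9906; exercise value = 37.5000 ≤ continuation, so V_u = 45.9906
Node d (S = 127.5): continuation = 1/1.06·[0.5250·9.3750 + 0.4750·0.0000] = 4.6433; exercise value = 0.0000 ≤ continuation, so V_d = 4.6433
Node 0 (S = 150): continuation = 1/1.06·[0.5250·45.9906 + 0.4750·4.6433] = 24.8591; exercise value = 0.0000 ≤ continuation, so V_0 = 24.8591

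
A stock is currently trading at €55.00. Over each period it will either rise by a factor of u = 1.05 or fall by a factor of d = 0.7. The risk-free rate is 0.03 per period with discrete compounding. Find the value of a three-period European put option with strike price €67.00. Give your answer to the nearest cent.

€6.31

Risk-neutral probability p = (1 + 0.03 − 0.7)/(1.05 − 0.7) = 0.3300/0.3500 = 0.9429
Terminal stock prices: S_uuu = 63.67, S_uud = 42.45, S_udd = 28.3, S_ddd = 18.86
Terminal payoffs (K − S): max(3.331, 0) = 3.331, max(24.55, 0) = 24.55, max(38.7, 0) = 38.7, max(48.14, 0) = 48.14
Node uu (S = 60.64): V_uu = 1/1.03·[0.9429·3.3306 + 0.0571·24.5538] = 4.4110
Node ud (S = 40.42): V_ud = 1/1.03·[0.9429·24.5538 + 0.0571·38.7025] = 24.6235
Node dd (S = 26.95): V_dd = 1/1.03·[0.9429·38.7025 + 0.0571·48.1350] = 38.0985
Node u (S = 57.75): V_u = 1/1.03·[0.9429·4.4110 + 0.0571·24.6235] = 5.4039
Node d (S = 38.5): V_d = 1/1.03·[0.9429·24.6235 + 0.0571·38.0985] = 24.6539
Node 0 (S = 55): V_0 = 1/1.03·[0.9429·5.4039 + 0.0571·24.6539] = 6.3145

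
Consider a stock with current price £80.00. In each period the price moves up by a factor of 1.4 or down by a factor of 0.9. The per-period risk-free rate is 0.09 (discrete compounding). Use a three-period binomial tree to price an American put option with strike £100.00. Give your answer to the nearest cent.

£20.00

Risk-neutral probability p = (1 + 0.09 − 0.9)/(1.4 − 0.9) = 0.1900/0.5000 = 0.3800
Terminal stock prices: S_uuu = 219.5, S_uud = 141.1, S_udd = 90.72, S_ddd = 58.32
Terminal payoffs (K − S): max(-119.5, 0) = 0, max(-41.12, 0) = 0, max(9.28, 0) = 9.28, max(41.68, 0) = 41.68
Node uu (S = 156.8): continuation = 1/1.09·[0.3800·0.0000 + 0.6200·0.0000] = 0.0000; exercise value = 0.0000 ≤ continuation, so V_uu = 0.0000
Node ud (S = 100.8): continuation = 1/1.09·[0.3800·0.0000 + 0.6200·9.2800] = 5.2785; exercise value = 0.0000 ≤ continuation, so V_ud = 5.2785
Node dd (S = 64.8): continuation = 1/1.09·[0.3800·9.2800 + 0.6200·41.6800] = 26.9431; exercise value = 35.2000 > continuation, so V_dd = 35.2000 (exercise)
Node u (S = 112): continuation = 1/1.09·[0.3800·0.0000 + 0.6200·5.2785] = 3.0025; exercise value = 0.0000 ≤ continuation, so V_u = 3.0025
Node d (S = 72): continuation = 1/1.09·[0.3800·5.2785 + 0.6200·35.2000] = 21.8622; exercise value = 28.0000 > continuation, so V_d = 28.0000 (exercise)
Node 0 (S = 80): continuation = 1/1.09·[0.3800·3.0025 + 0.6200·28.0000] = 16.9733; exercise value = 20.0000 > continuation, so V_0 = 20.0000 (exercise)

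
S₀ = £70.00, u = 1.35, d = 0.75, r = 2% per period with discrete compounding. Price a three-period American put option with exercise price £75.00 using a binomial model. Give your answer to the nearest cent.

£15.96

Risk-neutral probability p = (1 + 0.02 − 0.75)/(1.35 − 0.75) = 0.2700/0.6000 = 0.4500
Terminal stock prices: S_uuu = 172.2, S_uud = 95.68, S_udd = 53.16, S_ddd = 29.53
Terminal payoffs (K − S): max(-97.23, 0) = 0, max(-20.68, 0) = 0, max(21.84, 0) = 21.84, max(45.47, 0) = 45.47
Node uu (S = 127.6): continuation = 1/1.02·[0.4500·0.0000 + 0.5500·0.0000] = 0.0000; exercise value = 0.0000 ≤ continuation, so V_uu = 0.0000
Node ud (S = 70.88): continuation = 1/1.02·[0.4500·0.0000 + 0.5500·21.8438] = 11.7785; exercise value = 4.1250 ≤ continuation, so V_ud = 11.7785
Node dd (S = 39.38): continuation = 1/1.02·[0.4500·21.8438 + 0.5500·45.4688] = 34.1544; exercise value = 35.6250 > continuation, so V_dd = 35.6250 (exercise)
Node u (S = 94.5): continuation = 1/1.02·[0.4500·0.0000 + 0.5500·11.7785] = 6.3511; exercise value = 0.0000 ≤ continuation, so V_u = 6.3511
Node d (S = 52.5): continuation = 1/1.02·[0.4500·11.7785 + 0.5500·35.6250] = 24.4060; exercise value = 22.5000 ≤ continuation, so V_d = 24.4060
Node 0 (S = 70): continuation = 1/1.02·[0.4500·6.3511 + 0.5500·24.4060] = 15.9620; exercise value = 5.0000 ≤ continuation, so V_0 = 15.9620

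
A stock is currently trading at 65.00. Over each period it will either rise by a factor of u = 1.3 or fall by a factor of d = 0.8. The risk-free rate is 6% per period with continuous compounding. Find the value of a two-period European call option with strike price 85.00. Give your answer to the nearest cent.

Risk-neutral probability p = (e^0.06 − 0.8)/(1.3 − 0.8) = 0.2618/0.5000 = 0.5237
Terminal stock prices: S_uu = 109.9, S_ud = 67.6, S_dd = 41.6
Terminal payoffs (S − K): max(24.85, 0) = 24.85, max(-17.4, 0) = 0, max(-43.4, 0) = 0
Node u (S = 84.5): V_u = e^(−0.06)·[0.5237·24.8500 + 0.4763·0.0000] = 12.2554
Node d (S = 52): V_d = e^(−0.06)·[0.5237·0.0000 + 0.4763·0.0000] = 0.0000
Node 0 (S = 65): V_0 = e^(−0.06)·[0.5237·12.2554 + 0.4763·0.0000] = 6.0441

6.04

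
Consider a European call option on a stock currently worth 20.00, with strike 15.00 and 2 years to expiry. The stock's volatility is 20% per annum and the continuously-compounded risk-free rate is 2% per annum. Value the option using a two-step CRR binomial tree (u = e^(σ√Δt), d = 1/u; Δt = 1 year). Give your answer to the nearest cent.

5.97

CRR parameters: u = e^(σ√Δt) = e^(0.2·√1) = 1.2214, d = 1/u = 0.8187
Per-period rate: rΔt = 0.02·1 = 0.02, so R = e^0.02 = 1.0202
Risk-neutral probability p = (e^0.02 − 0.8187)/(1.2214 − 0.8187) = 0.2015/0.4027 = 0.5003
Terminal stock prices: S_uu = 29.84, S_ud = 20, S_dd = 13.41
Terminal payoffs (S − K): max(14.84, 0) = 14.84, max(5, 0) = 5, max(-1.594, 0) = 0
Node u (S = 24.43): V_u = e^(−0.02)·[0.5003·14.8365 + 0.4997·5.0000] = 9.7251
Node d (S = 16.37): V_d = e^(−0.02)·[0.5003·5.0000 + 0.4997·0.0000] = 2.4521
Node 0 (S = 20): V_0 = e^(−0.02)·[0.5003·9.7251 + 0.4997·2.4521] = 5.9704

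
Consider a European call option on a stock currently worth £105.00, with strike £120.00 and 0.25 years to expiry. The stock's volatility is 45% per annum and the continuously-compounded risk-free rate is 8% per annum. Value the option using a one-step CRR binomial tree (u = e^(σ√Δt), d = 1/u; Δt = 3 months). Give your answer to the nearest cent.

£5.50

CRR parameters: u = e^(σ√Δt) = e^(0.45·√0.25) = 1.2523, d = 1/u = 0.7985
Per-period rate: rΔt = 0.08·0.25 = 0.02, so R = e^0.02 = 1.0202
Risk-neutral probability p = (e^0.02 − 0.7985)/(1.2523 − 0.7985) = 0.2217/0.4538 = 0.4885
Terminal stock prices: S_u = 131.5, S_d = 83.84
Terminal payoffs (S − K): max(11.49, 0) = 11.49, max(-36.16, 0) = 0
Node 0 (S = 105): V_0 = e^(−0.02)·[0.4885·11.4939 + 0.5115·0.0000] = 5.5036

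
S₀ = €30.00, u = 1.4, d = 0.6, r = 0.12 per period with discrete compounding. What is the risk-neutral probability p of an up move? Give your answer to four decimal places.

p = 0.6500

Risk-neutral probability p = (1 + 0.12 − 0.6)/(1.4 − 0.6) = 0.5200/0.8000 = 0.6500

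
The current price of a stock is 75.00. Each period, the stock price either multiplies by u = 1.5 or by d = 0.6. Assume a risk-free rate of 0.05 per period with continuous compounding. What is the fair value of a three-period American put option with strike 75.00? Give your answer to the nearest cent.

Risk-neutral probability p = (e^0.05 − 0.6)/(1.5 − 0.6) = 0.4513/0.9000 = 0.5014
Terminal stock prices: S_uuu = 253.1, S_uud = 101.2, S_udd = 40.5, S_ddd = 16.2
Terminal payoffs (K − S): max(-178.1, 0) = 0, max(-26.25, 0) = 0, max(34.5, 0) = 34.5, max(58.8, 0) = 58.8
Node uu (S = 168.8): continuation = e^(−0.05)·[0.5014·0.0000 + 0.4986·0.0000] = 0.0000; exercise value = 0.0000 ≤ continuation, so V_uu = 0.0000
Node ud (S = 67.5): continuation = e^(−0.05)·[0.5014·0.0000 + 0.4986·34.5000] = 16.3624; exercise value = 7.5000 ≤ continuation, so V_ud = 16.3624
Node dd (S = 27): continuation = e^(−0.05)·[0.5014·34.5000 + 0.4986·58.8000] = 44.3422; exercise value = 48.0000 > continuation, so V_dd = 48.0000 (exercise)
Node u (S = 112.5): continuation = e^(−0.05)·[0.5014·0.0000 + 0.4986·16.3624] = 7.7602; exercise value = 0.0000 ≤ continuation, so V_u = 7.7602
Node d (S = 45): continuation = e^(−0.05)·[0.5014·16.3624 + 0.4986·48.0000] = 30.5692; exercise value = 30.0000 ≤ continuation, so V_d = 30.5692
Node 0 (S = 75): continuation = e^(−0.05)·[0.5014·7.7602 + 0.4986·30.5692] = 18.1994; exercise value = 0.0000 ≤ continuation, so V_0 = 18.1994

18.20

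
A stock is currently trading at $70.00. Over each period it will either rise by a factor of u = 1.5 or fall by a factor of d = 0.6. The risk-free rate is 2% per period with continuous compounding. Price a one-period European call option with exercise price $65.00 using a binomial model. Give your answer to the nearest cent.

Risk-neutral probability p = (e^0.02 − 0.6)/(1.5 − 0.6) = 0.4202/0.9000 = 0.4669
Terminal stock prices: S_u = 105, S_d = 42
Terminal payoffs (S − K): max(40, 0) = 40, max(-23, 0) = 0
Node 0 (S = 70): V_0 = e^(−0.02)·[0.4669·40.0000 + 0.5331·0.0000] = 18.3058

$18.31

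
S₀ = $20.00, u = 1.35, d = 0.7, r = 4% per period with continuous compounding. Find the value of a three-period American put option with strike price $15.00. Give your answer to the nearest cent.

$1.46

Risk-neutral probability p = (e^0.04 − 0.7)/(1.35 − 0.7) = 0.3408/0.6500 = 0.5243
Terminal stock prices: S_uuu = 49.21, S_uud = 25.52, S_udd = 13.23, S_ddd = 6.86
Terminal payoffs (K − S): max(-34.21, 0) = 0, max(-10.52, 0) = 0, max(1.77, 0) = 1.77, max(8.14, 0) = 8.14
Node uu (S = 36.45): continuation = e^(−0.04)·[0.5243·0.0000 + 0.4757·0.0000] = 0.0000; exercise value = 0.0000 ≤ continuation, so V_uu = 0.0000
Node ud (S = 18.9): continuation = e^(−0.04)·[0.5243·0.0000 + 0.4757·1.7700] = 0.8089; exercise value = 0.0000 ≤ continuation, so V_ud = 0.8089
Node dd (S = 9.8): continuation = e^(−0.04)·[0.5243·1.7700 + 0.4757·8.1400] = 4.6118; exercise value = 5.2000 > continuation, so V_dd = 5.2000 (exercise)
Node u (S = 27): continuation = e^(−0.04)·[0.5243·0.0000 + 0.4757·0.8089] = 0.3697; exercise value = 0.0000 ≤ continuation, so V_u = 0.3697
Node d (S = 14): continuation = e^(−0.04)·[0.5243·0.8089 + 0.4757·5.2000] = 2.7840; exercise value = 1.0000 ≤ continuation, so V_d = 2.7840
Node 0 (S = 20): continuation = e^(−0.04)·[0.5243·0.3697 + 0.4757·2.7840] = 1.4586; exercise value = 0.0000 ≤ continuation, so V_0 = 1.4586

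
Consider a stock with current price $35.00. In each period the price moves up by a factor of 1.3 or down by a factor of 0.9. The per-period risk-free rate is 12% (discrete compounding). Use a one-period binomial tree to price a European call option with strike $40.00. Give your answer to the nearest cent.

Risk-neutral probability p = (1 + 0.12 − 0.9)/(1.3 − 0.9) = 0.2200/0.4000 = 0.5500
Terminal stock prices: S_u = 45.5, S_d = 31.5
Terminal payoffs (S − K): max(5.5, 0) = 5.5, max(-8.5, 0) = 0
Node 0 (S = 35): V_0 = 1/1.12·[0.5500·5.5000 + 0.4500·0.0000] = 2.7009

$2.70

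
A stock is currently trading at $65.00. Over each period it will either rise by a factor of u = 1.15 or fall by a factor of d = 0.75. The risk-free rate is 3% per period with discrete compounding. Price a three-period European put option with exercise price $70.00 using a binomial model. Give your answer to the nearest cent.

$8.12

Risk-neutral probability p = (1 + 0.03 − 0.75)/(1.15 − 0.75) = 0.2800/0.4000 = 0.7000
Terminal stock prices: S_uuu = 98.86, S_uud = 64.47, S_udd = 42.05, S_ddd = 27.42
Terminal payoffs (K − S): max(-28.86, 0) = 0, max(5.528, 0) = 5.528, max(27.95, 0) = 27.95, max(42.58, 0) = 42.58
Node uu (S = 85.96): V_uu = 1/1.03·[0.7000·0.0000 + 0.3000·5.5281] = 1.6101
Node ud (S = 56.06): V_ud = 1/1.03·[0.7000·5.5281 + 0.3000·27.9531] = 11.8987
Node dd (S = 36.56): V_dd = 1/1.03·[0.7000·27.9531 + 0.3000·42.5781] = 31.3987
Node u (S = 74.75): V_u = 1/1.03·[0.7000·1.6101 + 0.3000·11.8987] = 4.5599
Node d (S = 48.75): V_d = 1/1.03·[0.7000·11.8987 + 0.3000·31.3987] = 17.2317
Node 0 (S = 65): V_0 = 1/1.03·[0.7000·4.5599 + 0.3000·17.2317] = 8.1179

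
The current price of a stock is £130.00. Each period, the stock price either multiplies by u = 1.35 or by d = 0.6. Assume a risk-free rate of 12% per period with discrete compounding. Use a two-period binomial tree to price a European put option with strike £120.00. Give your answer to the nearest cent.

Risk-neutral probability p = (1 + 0.12 − 0.6)/(1.35 − 0.6) = 0.5200/0.7500 = 0.6933
Terminal stock prices: S_uu = 236.9, S_ud = 105.3, S_dd = 46.8
Terminal payoffs (K − S): max(-116.9, 0) = 0, max(14.7, 0) = 14.7, max(73.2, 0) = 73.2
Node u (S = 175.5): V_u = 1/1.12·[0.6933·0.0000 + 0.3067·14.7000] = 4.0250
Node d (S = 78): V_d = 1/1.12·[0.6933·14.7000 + 0.3067·73.2000] = 29.1429
Node 0 (S = 130): V_0 = 1/1.12·[0.6933·4.0250 + 0.3067·29.1429] = 10.4713

£10.47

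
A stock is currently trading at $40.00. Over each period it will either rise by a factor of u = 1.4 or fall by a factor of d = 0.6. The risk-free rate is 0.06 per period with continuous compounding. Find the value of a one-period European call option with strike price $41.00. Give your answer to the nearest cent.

$8.16

Risk-neutral probability p = (e^0.06 − 0.6)/(1.4 − 0.6) = 0.4618/0.8000 = 0.5773
Terminal stock prices: S_u = 56, S_d = 24
Terminal payoffs (S − K): max(15, 0) = 15, max(-17, 0) = 0
Node 0 (S = 40): V_0 = e^(−0.06)·[0.5773·15.0000 + 0.4227·0.0000] = 8.1551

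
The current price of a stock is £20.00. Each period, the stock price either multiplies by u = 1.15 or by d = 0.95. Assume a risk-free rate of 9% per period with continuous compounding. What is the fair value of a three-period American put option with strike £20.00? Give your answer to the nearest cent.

Risk-neutral probability p = (e^0.09 − 0.95)/(1.15 − 0.95) = 0.1442/0.2000 = 0.7209
Terminal stock prices: S_uuu = 30.42, S_uud = 25.13, S_udd = 20.76, S_ddd = 17.15
Terminal payoffs (K − S): max(-10.42, 0) = 0, max(-5.127, 0) = 0, max(-0.7575, 0) = 0, max(2.853, 0) = 2.853
Node uu (S = 26.45): continuation = e^(−0.09)·[0.7209·0.0000 + 0.2791·0.0000] = 0.0000; exercise value = 0.0000 ≤ continuation, so V_uu = 0.0000
Node ud (S = 21.85): continuation = e^(−0.09)·[0.7209·0.0000 + 0.2791·0.0000] = 0.0000; exercise value = 0.0000 ≤ continuation, so V_ud = 0.0000
Node dd (S = 18.05): continuation = e^(−0.09)·[0.7209·0.0000 + 0.2791·2.8525] = 0.7277; exercise value = 1.9500 > continuation, so V_dd = 1.9500 (exercise)
Node u (S = 23): continuation = e^(−0.09)·[0.7209·0.0000 + 0.2791·0.0000] = 0.0000; exercise value = 0.0000 ≤ continuation, so V_u = 0.0000
Node d (S = 19): continuation = e^(−0.09)·[0.7209·0.0000 + 0.2791·1.9500] = 0.4975; exercise value = 1.0000 > continuation, so V_d = 1.0000 (exercise)
Node 0 (S = 20): continuation = e^(−0.09)·[0.7209·0.0000 + 0.2791·1.0000] = 0.2551; exercise value = 0.0000 ≤ continuation, so V_0 = 0.2551

£0.26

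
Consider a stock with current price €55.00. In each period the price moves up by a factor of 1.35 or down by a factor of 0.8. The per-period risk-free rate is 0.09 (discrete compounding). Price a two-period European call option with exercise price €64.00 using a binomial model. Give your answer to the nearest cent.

Risk-neutral probability p = (1 + 0.09 − 0.8)/(1.35 − 0.8) = 0.2900/0.5500 = 0.5273
Terminal stock prices: S_uu = 100.2, S_ud = 59.4, S_dd = 35.2
Terminal payoffs (S − K): max(36.24, 0) = 36.24, max(-4.6, 0) = 0, max(-28.8, 0) = 0
Node u (S = 74.25): V_u = 1/1.09·[0.5273·36.2375 + 0.4727·0.0000] = 17.5294
Node d (S = 44): V_d = 1/1.09·[0.5273·0.0000 + 0.4727·0.0000] = 0.0000
Node 0 (S = 55): V_0 = 1/1.09·[0.5273·17.5294 + 0.4727·0.0000] = 8.4796

€8.48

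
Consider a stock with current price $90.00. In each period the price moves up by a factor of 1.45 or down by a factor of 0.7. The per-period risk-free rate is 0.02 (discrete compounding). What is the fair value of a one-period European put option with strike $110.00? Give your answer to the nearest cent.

Risk-neutral probability p = (1 + 0.02 − 0.7)/(1.45 − 0.7) = 0.3200/0.7500 = 0.4267
Terminal stock prices: S_u = 130.5, S_d = 63
Terminal payoffs (K − S): max(-20.5, 0) = 0, max(47, 0) = 47
Node 0 (S = 90): V_0 = 1/1.02·[0.4267·0.0000 + 0.5733·47.0000] = 26.4183

$26.42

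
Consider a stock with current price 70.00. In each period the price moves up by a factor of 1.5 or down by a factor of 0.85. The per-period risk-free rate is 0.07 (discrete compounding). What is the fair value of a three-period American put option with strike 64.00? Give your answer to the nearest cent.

Risk-neutral probability p = (1 + 0.07 − 0.85)/(1.5 − 0.85) = 0.2200/0.6500 = 0.3385
Terminal stock prices: S_uuu = 236.2, S_uud = 133.9, S_udd = 75.86, S_ddd = 42.99
Terminal payoffs (K − S): max(-172.2, 0) = 0, max(-69.88, 0) = 0, max(-11.86, 0) = 0, max(21.01, 0) = 21.01
Node uu (S = 157.5): continuation = 1/1.07·[0.3385·0.0000 + 0.6615·0.0000] = 0.0000; exercise value = 0.0000 ≤ continuation, so V_uu = 0.0000
Node ud (S = 89.25): continuation = 1/1.07·[0.3385·0.0000 + 0.6615·0.0000] = 0.0000; exercise value = 0.0000 ≤ continuation, so V_ud = 0.0000
Node dd (S = 50.57): continuation = 1/1.07·[0.3385·0.0000 + 0.6615·21.0113] = 12.9904; exercise value = 13.4250 > continuation, so V_dd = 13.4250 (exercise)
Node u (S = 105): continuation = 1/1.07·[0.3385·0.0000 + 0.6615·0.0000] = 0.0000; exercise value = 0.0000 ≤ continuation, so V_u = 0.0000
Node d (S = 59.5): continuation = 1/1.07·[0.3385·0.0000 + 0.6615·13.4250] = 8.3001; exercise value = 4.5000 ≤ continuation, so V_d = 8.3001
Node 0 (S = 70): continuation = 1/1.07·[0.3385·0.0000 + 0.6615·8.3001] = 5.1316; exercise value = 0.0000 ≤ continuation, so V_0 = 5.1316

5.13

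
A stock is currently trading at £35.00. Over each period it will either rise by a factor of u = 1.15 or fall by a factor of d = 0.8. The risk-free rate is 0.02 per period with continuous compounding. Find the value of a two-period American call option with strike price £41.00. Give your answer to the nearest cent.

£2.01

Risk-neutral probability p = (e^0.02 − 0.8)/(1.15 − 0.8) = 0.2202/0.3500 = 0.6291
Terminal stock prices: S_uu = 46.29, S_ud = 32.2, S_dd = 22.4
Terminal payoffs (S − K): max(5.287, 0) = 5.287, max(-8.8, 0) = 0, max(-18.6, 0) = 0
Node u (S = 40.25): continuation = e^(−0.02)·[0.6291·5.2875 + 0.3709·0.0000] = 3.2607; exercise value = 0.0000 ≤ continuation, so V_u = 3.2607
Node d (S = 28): continuation = e^(−0.02)·[0.6291·0.0000 + 0.3709·0.0000] = 0.0000; exercise value = 0.0000 ≤ continuation, so V_d = 0.0000
Node 0 (S = 35): continuation = e^(−0.02)·[0.6291·3.2607 + 0.3709·0.0000] = 2.0109; exercise value = 0.0000 ≤ continuation, so V_0 = 2.0109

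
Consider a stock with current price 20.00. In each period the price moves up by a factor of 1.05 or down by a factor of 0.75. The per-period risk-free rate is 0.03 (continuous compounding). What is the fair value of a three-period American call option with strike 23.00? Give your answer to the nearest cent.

Risk-neutral probability p = (e^0.03 − 0.75)/(1.05 − 0.75) = 0.2805/0.3000 = 0.9348
Terminal stock prices: S_uuu = 23.15, S_uud = 16.54, S_udd = 11.81, S_ddd = 8.438
Terminal payoffs (S − K): max(0.1525, 0) = 0.1525, max(-6.462, 0) = 0, max(-11.19, 0) = 0, max(-14.56, 0) = 0
Node uu (S = 22.05): continuation = e^(−0.03)·[0.9348·0.1525 + 0.0652·0.0000] = 0.1384; exercise value = 0.0000 ≤ continuation, so V_uu = 0.1384
Node ud (S = 15.75): continuation = e^(−0.03)·[0.9348·0.0000 + 0.0652·0.0000] = 0.0000; exercise value = 0.0000 ≤ continuation, so V_ud = 0.0000
Node dd (S = 11.25): continuation = e^(−0.03)·[0.9348·0.0000 + 0.0652·0.0000] = 0.0000; exercise value = 0.0000 ≤ continuation, so V_dd = 0.0000
Node u (S = 21): continuation = e^(−0.03)·[0.9348·0.1384 + 0.0652·0.0000] = 0.1255; exercise value = 0.0000 ≤ continuation, so V_u = 0.1255
Node d (S = 15): continuation = e^(−0.03)·[0.9348·0.0000 + 0.0652·0.0000] = 0.0000; exercise value = 0.0000 ≤ continuation, so V_d = 0.0000
Node 0 (S = 20): continuation = e^(−0.03)·[0.9348·0.1255 + 0.0652·0.0000] = 0.1139; exercise value = 0.0000 ≤ continuation, so V_0 = 0.1139

0.11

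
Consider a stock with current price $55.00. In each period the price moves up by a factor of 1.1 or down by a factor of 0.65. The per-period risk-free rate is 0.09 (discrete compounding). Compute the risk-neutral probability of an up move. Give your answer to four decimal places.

Risk-neutral probability p = (1 + 0.09 − 0.65)/(1.1 − 0.65) = 0.4400/0.4500 = 0.9778

p = 0.9778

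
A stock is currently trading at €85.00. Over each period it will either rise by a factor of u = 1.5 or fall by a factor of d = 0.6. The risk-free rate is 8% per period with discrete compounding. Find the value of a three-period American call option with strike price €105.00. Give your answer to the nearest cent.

€24.98

Risk-neutral probability p = (1 + 0.08 − 0.6)/(1.5 − 0.6) = 0.4800/0.9000 = 0.5333
Terminal stock prices: S_uuu = 286.9, S_uud = 114.8, S_udd = 45.9, S_ddd = 18.36
Terminal payoffs (S − K): max(181.9, 0) = 181.9, max(9.75, 0) = 9.75, max(-59.1, 0) = 0, max(-86.64, 0) = 0
Node uu (S = 191.2): continuation = 1/1.08·[0.5333·181.8750 + 0.4667·9.7500] = 94.0278; exercise value = 86.2500 ≤ continuation, so V_uu = 94.0278
Node ud (S = 76.5): continuation = 1/1.08·[0.5333·9.7500 + 0.4667·0.0000] = 4.8148; exercise value = 0.0000 ≤ continuation, so V_ud = 4.8148
Node dd (S = 30.6): continuation = 1/1.08·[0.5333·0.0000 + 0.4667·0.0000] = 0.0000; exercise value = 0.0000 ≤ continuation, so V_dd = 0.0000
Node u (S = 127.5): continuation = 1/1.08·[0.5333·94.0278 + 0.4667·4.8148] = 48.5139; exercise value = 22.5000 ≤ continuation, so V_u = 48.5139
Node d (S = 51): continuation = 1/1.08·[0.5333·4.8148 + 0.4667·0.0000] = 2.3777; exercise value = 0.0000 ≤ continuation, so V_d = 2.3777
Node 0 (S = 85): continuation = 1/1.08·[0.5333·48.5139 + 0.4667·2.3777] = 24.9849; exercise value = 0.0000 ≤ continuation, so V_0 = 24.9849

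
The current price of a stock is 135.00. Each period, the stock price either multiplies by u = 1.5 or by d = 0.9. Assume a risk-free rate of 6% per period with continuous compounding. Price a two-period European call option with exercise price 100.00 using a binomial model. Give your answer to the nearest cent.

46.31

Risk-neutral probability p = (e^0.06 − 0.9)/(1.5 − 0.9) = 0.1618/0.6000 = 0.2697
Terminal stock prices: S_uu = 303.8, S_ud = 182.2, S_dd = 109.4
Terminal payoffs (S − K): max(203.8, 0) = 203.8, max(82.25, 0) = 82.25, max(9.35, 0) = 9.35
Node u (S = 202.5): V_u = e^(−0.06)·[0.2697·203.7500 + 0.7303·82.2500] = 108.3235
Node d (S = 121.5): V_d = e^(−0.06)·[0.2697·82.2500 + 0.7303·9.3500] = 27.3235
Node 0 (S = 135): V_0 = e^(−0.06)·[0.2697·108.3235 + 0.7303·27.3235] = 46.3080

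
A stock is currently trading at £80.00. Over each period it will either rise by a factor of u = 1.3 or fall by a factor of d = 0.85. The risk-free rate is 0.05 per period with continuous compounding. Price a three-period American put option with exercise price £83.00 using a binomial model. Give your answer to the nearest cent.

Risk-neutral probability p = (e^0.05 − 0.85)/(1.3 − 0.85) = 0.2013/0.4500 = 0.4473
Terminal stock prices: S_uuu = 175.8, S_uud = 114.9, S_udd = 75.14, S_ddd = 49.13
Terminal payoffs (K − S): max(-92.76, 0) = 0, max(-31.92, 0) = 0, max(7.86, 0) = 7.86, max(33.87, 0) = 33.87
Node uu (S = 135.2): continuation = e^(−0.05)·[0.4473·0.0000 + 0.5527·0.0000] = 0.0000; exercise value = 0.0000 ≤ continuation, so V_uu = 0.0000
Node ud (S = 88.4): continuation = e^(−0.05)·[0.4473·0.0000 + 0.5527·7.8600] = 4.1326; exercise value = 0.0000 ≤ continuation, so V_ud = 4.1326
Node dd (S = 57.8): continuation = e^(−0.05)·[0.4473·7.8600 + 0.5527·33.8700] = 21.1520; exercise value = 25.2000 > continuation, so V_dd = 25.2000 (exercise)
Node u (S = 104): continuation = e^(−0.05)·[0.4473·0.0000 + 0.5527·4.1326] = 2.1728; exercise value = 0.0000 ≤ continuation, so V_u = 2.1728
Node d (S = 68): continuation = e^(−0.05)·[0.4473·4.1326 + 0.5527·25.2000] = 15.0077; exercise value = 15.0000 ≤ continuation, so V_d = 15.0077
Node 0 (S = 80): continuation = e^(−0.05)·[0.4473·2.1728 + 0.5527·15.0077] = 8.8151; exercise value = 3.0000 ≤ continuation, so V_0 = 8.8151

£8.82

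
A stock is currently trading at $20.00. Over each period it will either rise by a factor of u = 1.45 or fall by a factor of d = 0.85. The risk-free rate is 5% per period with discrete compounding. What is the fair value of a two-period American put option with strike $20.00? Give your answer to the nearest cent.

$2.24

Risk-neutral probability p = (1 + 0.05 − 0.85)/(1.45 − 0.85) = 0.2000/0.6000 = 0.3333
Terminal stock prices: S_uu = 42.05, S_ud = 24.65, S_dd = 14.45
Terminal payoffs (K − S): max(-22.05, 0) = 0, max(-4.65, 0) = 0, max(5.55, 0) = 5.55
Node u (S = 29): continuation = 1/1.05·[0.3333·0.0000 + 0.6667·0.0000] = 0.0000; exercise value = 0.0000 ≤ continuation, so V_u = 0.0000
Node d (S = 17): continuation = 1/1.05·[0.3333·0.0000 + 0.6667·5.5500] = 3.5238; exercise value = 3.0000 ≤ continuation, so V_d = 3.5238
Node 0 (S = 20): continuation = 1/1.05·[0.3333·0.0000 + 0.6667·3.5238] = 2.2373; exercise value = 0.0000 ≤ continuation, so V_0 = 2.2373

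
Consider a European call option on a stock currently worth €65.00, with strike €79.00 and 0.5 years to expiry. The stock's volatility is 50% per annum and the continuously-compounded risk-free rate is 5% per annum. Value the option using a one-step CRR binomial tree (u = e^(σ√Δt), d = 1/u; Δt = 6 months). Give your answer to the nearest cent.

CRR parameters: u = e^(σ√Δt) = e^(0.5·√0.5) = 1.4241, d = 1/u = 0.7022
Per-period rate: rΔt = 0.05·0.5 = 0.025, so R = e^0.025 = 1.0253
Risk-neutral probability p = (e^0.025 − 0.7022)/(1.4241 − 0.7022) = 0.3231/0.7219 = 0.4476
Terminal stock prices: S_u = 92.57, S_d = 45.64
Terminal payoffs (S − K): max(13.57, 0) = 13.57, max(-33.36, 0) = 0
Node 0 (S = 65): V_0 = e^(−0.025)·[0.4476·13.5677 + 0.5524·0.0000] = 5.9228

€5.92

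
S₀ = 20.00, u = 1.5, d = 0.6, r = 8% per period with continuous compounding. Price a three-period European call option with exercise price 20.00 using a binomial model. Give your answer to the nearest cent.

Risk-neutral probability p = (e^0.08 − 0.6)/(1.5 − 0.6) = 0.4833/0.9000 = 0.5370
Terminal stock prices: S_uuu = 67.5, S_uud = 27, S_udd = 10.8, S_ddd = 4.32
Terminal payoffs (S − K): max(47.5, 0) = 47.5, max(7, 0) = 7, max(-9.2, 0) = 0, max(-15.68, 0) = 0
Node uu (S = 45): V_uu = e^(−0.08)·[0.5370·47.5000 + 0.4630·7.0000] = 26.5377
Node ud (S = 18): V_ud = e^(−0.08)·[0.5370·7.0000 + 0.4630·0.0000] = 3.4699
Node dd (S = 7.2): V_dd = e^(−0.08)·[0.5370·0.0000 + 0.4630·0.0000] = 0.0000
Node u (S = 30): V_u = e^(−0.08)·[0.5370·26.5377 + 0.4630·3.4699] = 14.6378
Node d (S = 12): V_d = e^(−0.08)·[0.5370·3.4699 + 0.4630·0.0000] = 1.7200
Node 0 (S = 20): V_0 = e^(−0.08)·[0.5370·14.6378 + 0.4630·1.7200] = 7.9911

7.99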